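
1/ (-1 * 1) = -1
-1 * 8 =-8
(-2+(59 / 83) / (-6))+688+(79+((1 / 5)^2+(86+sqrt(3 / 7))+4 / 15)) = sqrt(21) / 7+3532431 / 4150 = 851.84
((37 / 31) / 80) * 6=111 / 1240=0.09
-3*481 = -1443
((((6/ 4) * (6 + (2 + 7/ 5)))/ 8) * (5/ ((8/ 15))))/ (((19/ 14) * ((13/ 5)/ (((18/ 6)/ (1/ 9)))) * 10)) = 12.64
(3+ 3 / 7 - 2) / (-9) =-10 / 63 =-0.16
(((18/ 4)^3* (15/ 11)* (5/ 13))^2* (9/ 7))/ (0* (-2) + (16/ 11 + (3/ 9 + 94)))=80712601875/ 2632581952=30.66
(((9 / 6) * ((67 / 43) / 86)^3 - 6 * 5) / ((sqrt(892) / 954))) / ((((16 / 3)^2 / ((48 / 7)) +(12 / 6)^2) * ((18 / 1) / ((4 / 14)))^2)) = -0.03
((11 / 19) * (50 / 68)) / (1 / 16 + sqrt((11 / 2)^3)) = -2200 / 13756893 + 96800 * sqrt(22) / 13756893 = 0.03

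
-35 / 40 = -7 / 8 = -0.88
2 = 2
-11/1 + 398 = 387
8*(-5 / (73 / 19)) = -760 / 73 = -10.41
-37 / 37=-1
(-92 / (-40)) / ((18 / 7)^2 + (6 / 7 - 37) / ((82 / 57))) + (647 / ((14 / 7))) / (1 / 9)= 2911.38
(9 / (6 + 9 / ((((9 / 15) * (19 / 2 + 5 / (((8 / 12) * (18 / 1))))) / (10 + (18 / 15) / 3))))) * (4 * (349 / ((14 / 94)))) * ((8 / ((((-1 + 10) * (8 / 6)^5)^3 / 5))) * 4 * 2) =82329363495 / 3615490048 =22.77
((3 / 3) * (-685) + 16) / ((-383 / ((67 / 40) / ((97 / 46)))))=1030929 / 743020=1.39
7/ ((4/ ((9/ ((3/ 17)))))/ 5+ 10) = 0.70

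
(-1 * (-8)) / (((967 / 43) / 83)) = 28552 / 967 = 29.53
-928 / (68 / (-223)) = 51736 / 17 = 3043.29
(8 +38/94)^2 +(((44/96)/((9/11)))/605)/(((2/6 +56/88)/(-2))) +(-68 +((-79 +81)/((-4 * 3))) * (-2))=37699861/12723840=2.96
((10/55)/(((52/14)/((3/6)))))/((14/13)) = 1/44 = 0.02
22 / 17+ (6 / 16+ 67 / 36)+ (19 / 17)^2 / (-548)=10057111 / 2850696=3.53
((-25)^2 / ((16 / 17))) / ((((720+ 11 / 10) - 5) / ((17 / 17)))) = 53125 / 57288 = 0.93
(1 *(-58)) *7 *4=-1624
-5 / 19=-0.26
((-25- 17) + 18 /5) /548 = -0.07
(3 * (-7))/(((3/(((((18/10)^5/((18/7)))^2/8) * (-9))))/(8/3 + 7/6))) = 1018786745907/625000000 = 1630.06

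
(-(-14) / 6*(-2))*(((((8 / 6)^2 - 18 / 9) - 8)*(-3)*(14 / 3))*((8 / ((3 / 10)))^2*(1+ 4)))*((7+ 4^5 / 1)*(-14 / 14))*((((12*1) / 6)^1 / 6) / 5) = 95703193600 / 729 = 131280100.96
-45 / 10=-9 / 2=-4.50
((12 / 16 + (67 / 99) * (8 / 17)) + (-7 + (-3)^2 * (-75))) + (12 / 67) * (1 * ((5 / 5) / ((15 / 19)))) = -1535138753 / 2255220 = -680.70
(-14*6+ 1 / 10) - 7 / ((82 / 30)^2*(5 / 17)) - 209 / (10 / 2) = -2166567 / 16810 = -128.89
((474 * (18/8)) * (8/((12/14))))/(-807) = -3318/269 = -12.33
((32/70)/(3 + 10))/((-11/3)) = -48/5005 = -0.01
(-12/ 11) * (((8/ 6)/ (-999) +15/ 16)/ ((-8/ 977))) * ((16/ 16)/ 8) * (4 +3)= 27909959/ 255744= 109.13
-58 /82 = -29 /41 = -0.71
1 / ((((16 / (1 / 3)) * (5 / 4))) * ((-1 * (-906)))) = 0.00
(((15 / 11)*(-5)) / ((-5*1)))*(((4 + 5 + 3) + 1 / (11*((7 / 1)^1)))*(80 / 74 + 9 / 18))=43875 / 1694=25.90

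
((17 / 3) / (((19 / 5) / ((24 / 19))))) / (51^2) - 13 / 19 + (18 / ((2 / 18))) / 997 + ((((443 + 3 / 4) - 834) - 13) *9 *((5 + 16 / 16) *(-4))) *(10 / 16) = 54438.23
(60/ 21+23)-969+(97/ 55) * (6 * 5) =-68548/ 77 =-890.23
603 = 603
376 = 376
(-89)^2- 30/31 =245521/31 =7920.03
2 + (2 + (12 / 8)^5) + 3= 467 / 32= 14.59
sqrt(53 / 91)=sqrt(4823) / 91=0.76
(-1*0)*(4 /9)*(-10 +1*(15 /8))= 0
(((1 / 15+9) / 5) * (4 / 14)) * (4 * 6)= 2176 / 175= 12.43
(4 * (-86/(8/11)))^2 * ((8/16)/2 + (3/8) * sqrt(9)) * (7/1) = 17227133/8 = 2153391.62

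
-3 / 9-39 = -118 / 3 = -39.33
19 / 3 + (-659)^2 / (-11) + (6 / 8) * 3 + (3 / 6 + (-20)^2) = -5157373 / 132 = -39071.01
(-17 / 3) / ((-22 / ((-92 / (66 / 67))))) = -26197 / 1089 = -24.06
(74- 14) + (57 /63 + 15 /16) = 20779 /336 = 61.84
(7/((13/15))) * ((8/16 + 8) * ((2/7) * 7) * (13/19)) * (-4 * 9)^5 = -5680638113.68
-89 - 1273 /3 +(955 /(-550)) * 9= -174557 /330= -528.96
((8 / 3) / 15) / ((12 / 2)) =4 / 135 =0.03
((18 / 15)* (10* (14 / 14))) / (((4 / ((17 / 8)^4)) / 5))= 305.86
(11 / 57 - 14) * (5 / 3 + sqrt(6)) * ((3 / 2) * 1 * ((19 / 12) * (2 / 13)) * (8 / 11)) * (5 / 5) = -1574 * sqrt(6) / 429 - 7870 / 1287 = -15.10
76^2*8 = 46208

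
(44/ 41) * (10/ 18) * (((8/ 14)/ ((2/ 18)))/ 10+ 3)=44/ 21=2.10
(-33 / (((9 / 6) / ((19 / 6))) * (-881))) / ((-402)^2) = 209 / 427119372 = 0.00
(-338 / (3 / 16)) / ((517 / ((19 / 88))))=-12844 / 17061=-0.75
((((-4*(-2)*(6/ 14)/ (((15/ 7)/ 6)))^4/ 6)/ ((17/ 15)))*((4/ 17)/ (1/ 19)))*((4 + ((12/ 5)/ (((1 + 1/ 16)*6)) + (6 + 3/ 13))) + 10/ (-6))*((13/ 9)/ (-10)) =-110714290176/ 15353125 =-7211.19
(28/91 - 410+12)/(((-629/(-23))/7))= -101.79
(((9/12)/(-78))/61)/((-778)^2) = -1/3839921696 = -0.00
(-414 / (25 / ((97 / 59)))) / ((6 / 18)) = -120474 / 1475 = -81.68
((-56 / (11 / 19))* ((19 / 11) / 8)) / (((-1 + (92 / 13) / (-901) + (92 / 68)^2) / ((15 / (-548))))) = 7547681505 / 10860985168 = 0.69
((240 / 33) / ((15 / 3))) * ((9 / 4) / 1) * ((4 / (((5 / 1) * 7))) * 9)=1296 / 385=3.37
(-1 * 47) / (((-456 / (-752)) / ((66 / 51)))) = -100.31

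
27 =27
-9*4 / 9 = -4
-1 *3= -3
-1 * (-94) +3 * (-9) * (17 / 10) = 481 / 10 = 48.10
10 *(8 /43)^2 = 640 /1849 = 0.35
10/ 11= 0.91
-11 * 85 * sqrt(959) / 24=-935 * sqrt(959) / 24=-1206.45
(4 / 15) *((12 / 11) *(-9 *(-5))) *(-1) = -13.09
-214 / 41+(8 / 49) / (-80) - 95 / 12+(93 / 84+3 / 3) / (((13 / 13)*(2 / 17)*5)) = -2303779 / 241080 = -9.56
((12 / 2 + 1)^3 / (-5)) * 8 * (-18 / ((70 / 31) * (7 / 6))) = 93744 / 25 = 3749.76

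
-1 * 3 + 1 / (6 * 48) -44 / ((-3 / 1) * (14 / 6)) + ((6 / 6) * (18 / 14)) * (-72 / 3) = -55577 / 2016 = -27.57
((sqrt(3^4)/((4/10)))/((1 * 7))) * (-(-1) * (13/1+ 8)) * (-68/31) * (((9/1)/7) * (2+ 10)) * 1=-495720/217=-2284.42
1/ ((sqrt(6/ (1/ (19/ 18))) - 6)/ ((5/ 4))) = -45/ 178 - 5 * sqrt(57)/ 356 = -0.36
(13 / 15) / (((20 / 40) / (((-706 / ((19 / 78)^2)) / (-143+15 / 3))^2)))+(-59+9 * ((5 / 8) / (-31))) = 1096452480312631 / 85485363160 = 12826.20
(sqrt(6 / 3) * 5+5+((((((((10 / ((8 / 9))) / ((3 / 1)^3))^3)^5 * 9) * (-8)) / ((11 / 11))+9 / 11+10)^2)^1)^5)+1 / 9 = 5 * sqrt(2)+114623668560461924218277942144366891239581919871292832104884866995724680605269872083972888633331303476381109086009967309712715780734642326470633887572546746376565345 / 5221421996577141608281475653024939801870043904166201282489157941690317660865982726568533512944411770432086943443337958404496990137339078862430003607371776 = 21952577032.18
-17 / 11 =-1.55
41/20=2.05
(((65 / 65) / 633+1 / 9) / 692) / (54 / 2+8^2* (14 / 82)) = 4387 / 1021718970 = 0.00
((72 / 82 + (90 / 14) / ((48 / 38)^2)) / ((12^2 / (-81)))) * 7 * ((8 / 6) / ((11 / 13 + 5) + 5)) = -2.38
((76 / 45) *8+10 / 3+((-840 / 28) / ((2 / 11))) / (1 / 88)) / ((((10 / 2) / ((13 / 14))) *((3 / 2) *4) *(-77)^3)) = 4242173 / 4314236850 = 0.00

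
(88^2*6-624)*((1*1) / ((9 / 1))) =15280 / 3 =5093.33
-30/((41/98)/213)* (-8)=122189.27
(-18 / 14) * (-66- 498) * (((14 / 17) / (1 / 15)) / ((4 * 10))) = 3807 / 17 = 223.94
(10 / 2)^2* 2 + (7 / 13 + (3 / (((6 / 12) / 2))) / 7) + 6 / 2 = 5028 / 91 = 55.25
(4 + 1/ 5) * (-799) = -16779/ 5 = -3355.80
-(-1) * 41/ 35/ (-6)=-41/ 210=-0.20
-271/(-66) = 271/66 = 4.11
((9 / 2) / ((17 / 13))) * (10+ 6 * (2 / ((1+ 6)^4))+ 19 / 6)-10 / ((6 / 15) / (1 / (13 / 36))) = -50737443 / 2122484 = -23.90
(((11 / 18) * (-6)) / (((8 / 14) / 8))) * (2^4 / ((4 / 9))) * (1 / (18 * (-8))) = 77 / 6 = 12.83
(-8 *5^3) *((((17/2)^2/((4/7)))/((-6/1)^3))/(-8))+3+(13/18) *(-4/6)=-244171/3456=-70.65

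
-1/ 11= -0.09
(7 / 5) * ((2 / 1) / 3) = 14 / 15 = 0.93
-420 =-420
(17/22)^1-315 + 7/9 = -62063/198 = -313.45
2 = 2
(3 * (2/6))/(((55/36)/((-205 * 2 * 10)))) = -2683.64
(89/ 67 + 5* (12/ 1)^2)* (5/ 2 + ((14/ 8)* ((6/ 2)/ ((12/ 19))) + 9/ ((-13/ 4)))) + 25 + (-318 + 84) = 77941793/ 13936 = 5592.84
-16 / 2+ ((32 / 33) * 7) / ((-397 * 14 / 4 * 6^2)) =-943288 / 117909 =-8.00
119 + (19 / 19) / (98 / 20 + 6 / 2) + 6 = 9885 / 79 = 125.13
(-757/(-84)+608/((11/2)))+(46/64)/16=14145601/118272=119.60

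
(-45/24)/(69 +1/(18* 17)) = -0.03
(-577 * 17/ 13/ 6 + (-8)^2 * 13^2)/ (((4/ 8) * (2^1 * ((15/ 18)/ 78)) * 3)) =1667678/ 5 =333535.60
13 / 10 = 1.30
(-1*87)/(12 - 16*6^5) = 29/41468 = 0.00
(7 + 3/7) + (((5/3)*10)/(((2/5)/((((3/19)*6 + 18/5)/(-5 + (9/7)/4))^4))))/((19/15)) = 187771870148023900/5104476719217253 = 36.79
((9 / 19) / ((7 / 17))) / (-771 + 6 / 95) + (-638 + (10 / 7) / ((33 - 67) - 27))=-6650995623 / 10424351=-638.02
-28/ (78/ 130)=-140/ 3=-46.67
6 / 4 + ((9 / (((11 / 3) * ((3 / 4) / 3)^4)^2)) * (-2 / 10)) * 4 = -42465513 / 1210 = -35095.47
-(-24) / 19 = 24 / 19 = 1.26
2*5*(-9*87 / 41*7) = -54810 / 41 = -1336.83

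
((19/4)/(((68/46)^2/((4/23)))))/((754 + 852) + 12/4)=0.00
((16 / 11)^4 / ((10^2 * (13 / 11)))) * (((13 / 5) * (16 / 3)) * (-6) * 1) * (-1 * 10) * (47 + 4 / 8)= 9961472 / 6655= 1496.84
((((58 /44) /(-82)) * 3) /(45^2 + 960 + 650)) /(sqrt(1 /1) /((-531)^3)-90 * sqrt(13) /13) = -169334780121 /1190674612627392492205145980 + 17552092078327331223 * sqrt(13) /119067461262739249220514598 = 0.00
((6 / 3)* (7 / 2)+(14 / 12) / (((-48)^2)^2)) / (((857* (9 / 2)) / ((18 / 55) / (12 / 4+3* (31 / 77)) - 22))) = -439887214067 / 11054829404160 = -0.04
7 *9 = 63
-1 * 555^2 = -308025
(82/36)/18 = 41/324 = 0.13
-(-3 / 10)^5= 243 / 100000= 0.00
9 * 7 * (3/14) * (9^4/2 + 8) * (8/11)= 355158/11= 32287.09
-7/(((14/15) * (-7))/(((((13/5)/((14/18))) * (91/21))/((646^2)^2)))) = 1521/17066959097888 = 0.00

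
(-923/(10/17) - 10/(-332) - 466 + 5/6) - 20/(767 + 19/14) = -54487580693/26784930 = -2034.26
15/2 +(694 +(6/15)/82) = 287617/410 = 701.50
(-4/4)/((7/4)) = -4/7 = -0.57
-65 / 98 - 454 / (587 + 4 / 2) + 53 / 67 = -2486793 / 3867374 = -0.64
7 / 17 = 0.41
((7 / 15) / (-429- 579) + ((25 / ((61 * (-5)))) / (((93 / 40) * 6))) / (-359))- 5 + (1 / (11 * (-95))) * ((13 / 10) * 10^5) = -39657763014421 / 306468621360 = -129.40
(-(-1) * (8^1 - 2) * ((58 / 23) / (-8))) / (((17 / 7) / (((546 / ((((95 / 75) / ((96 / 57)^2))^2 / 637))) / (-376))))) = 3123286445260800 / 864562155137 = 3612.56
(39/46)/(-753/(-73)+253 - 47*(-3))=0.00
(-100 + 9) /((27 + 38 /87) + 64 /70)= -277095 /86329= -3.21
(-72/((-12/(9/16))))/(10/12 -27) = -81/628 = -0.13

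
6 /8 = 3 /4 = 0.75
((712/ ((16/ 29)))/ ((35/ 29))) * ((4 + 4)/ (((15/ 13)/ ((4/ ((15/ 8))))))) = 15815.71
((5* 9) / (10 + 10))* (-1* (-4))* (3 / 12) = 9 / 4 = 2.25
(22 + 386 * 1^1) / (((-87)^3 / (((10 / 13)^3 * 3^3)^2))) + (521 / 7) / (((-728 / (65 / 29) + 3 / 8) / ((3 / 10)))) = -1736674395470652 / 10693661979594139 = -0.16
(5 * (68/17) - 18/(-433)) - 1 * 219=-86149/433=-198.96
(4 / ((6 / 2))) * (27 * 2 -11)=172 / 3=57.33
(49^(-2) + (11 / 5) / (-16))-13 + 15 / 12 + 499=93564649 / 192080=487.11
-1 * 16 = -16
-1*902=-902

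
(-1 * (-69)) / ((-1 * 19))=-69 / 19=-3.63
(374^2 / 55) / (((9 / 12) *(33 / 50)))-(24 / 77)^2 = 274151776 / 53361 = 5137.68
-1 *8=-8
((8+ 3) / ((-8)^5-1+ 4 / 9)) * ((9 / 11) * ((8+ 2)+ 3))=-1053 / 294917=-0.00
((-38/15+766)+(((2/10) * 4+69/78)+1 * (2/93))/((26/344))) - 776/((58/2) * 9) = 1070749066/1367379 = 783.07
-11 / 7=-1.57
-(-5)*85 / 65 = 85 / 13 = 6.54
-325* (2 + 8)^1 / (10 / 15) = -4875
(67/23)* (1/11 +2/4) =871/506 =1.72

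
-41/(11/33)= -123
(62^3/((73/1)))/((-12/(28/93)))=-53816/657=-81.91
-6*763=-4578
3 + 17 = 20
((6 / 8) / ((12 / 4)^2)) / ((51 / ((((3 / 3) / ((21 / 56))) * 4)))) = 8 / 459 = 0.02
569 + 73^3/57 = 421450/57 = 7393.86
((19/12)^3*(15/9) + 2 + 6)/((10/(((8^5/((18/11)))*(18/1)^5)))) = 276514394112/5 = 55302878822.40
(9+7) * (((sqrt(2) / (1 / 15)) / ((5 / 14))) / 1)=950.35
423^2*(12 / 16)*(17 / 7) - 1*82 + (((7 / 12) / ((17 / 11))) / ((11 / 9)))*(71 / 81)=1046874644 / 3213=325824.66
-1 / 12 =-0.08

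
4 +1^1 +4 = 9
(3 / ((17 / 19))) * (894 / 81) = 5662 / 153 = 37.01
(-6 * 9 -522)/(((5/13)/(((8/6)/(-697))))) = 9984/3485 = 2.86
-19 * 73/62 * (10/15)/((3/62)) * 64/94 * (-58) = 5148544/423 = 12171.50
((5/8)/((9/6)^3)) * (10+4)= 2.59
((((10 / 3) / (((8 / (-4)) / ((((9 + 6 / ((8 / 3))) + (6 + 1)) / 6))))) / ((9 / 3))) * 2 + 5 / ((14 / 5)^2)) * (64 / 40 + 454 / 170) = -175571 / 14994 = -11.71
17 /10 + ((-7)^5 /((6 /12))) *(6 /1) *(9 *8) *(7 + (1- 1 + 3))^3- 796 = -145212487943 /10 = -14521248794.30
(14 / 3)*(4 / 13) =56 / 39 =1.44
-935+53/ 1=-882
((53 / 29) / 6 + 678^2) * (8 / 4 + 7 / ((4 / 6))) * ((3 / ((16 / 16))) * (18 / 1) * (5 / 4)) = 89983202625 / 232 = 387858632.00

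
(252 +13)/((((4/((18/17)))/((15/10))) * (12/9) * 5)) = 4293/272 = 15.78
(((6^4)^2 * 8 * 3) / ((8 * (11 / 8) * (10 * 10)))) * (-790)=-1592275968 / 55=-28950472.15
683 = 683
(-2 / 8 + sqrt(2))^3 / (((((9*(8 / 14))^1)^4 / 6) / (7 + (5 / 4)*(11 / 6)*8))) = -4425043 / 13436928 + 1596665*sqrt(2) / 3359232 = 0.34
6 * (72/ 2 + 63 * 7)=2862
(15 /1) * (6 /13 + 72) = 14130 /13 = 1086.92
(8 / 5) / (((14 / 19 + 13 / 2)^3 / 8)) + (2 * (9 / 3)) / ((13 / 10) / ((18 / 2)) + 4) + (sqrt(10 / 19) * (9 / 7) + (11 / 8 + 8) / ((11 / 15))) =9 * sqrt(190) / 133 + 4426459313197 / 310289375000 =15.20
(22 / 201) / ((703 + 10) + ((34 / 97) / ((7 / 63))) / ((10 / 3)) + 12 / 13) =69355 / 452978826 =0.00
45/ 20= 9/ 4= 2.25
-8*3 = -24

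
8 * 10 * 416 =33280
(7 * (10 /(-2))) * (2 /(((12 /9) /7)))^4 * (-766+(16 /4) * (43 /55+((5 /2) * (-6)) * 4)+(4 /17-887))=2405278190637 /2992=803903138.58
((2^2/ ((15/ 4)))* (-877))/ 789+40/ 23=150664/ 272205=0.55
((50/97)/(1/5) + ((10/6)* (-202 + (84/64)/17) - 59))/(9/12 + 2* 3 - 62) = 31103623/4373148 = 7.11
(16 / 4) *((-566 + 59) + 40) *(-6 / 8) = 1401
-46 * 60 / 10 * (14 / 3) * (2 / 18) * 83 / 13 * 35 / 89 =-3741640 / 10413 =-359.32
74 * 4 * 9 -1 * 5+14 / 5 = 13309 / 5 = 2661.80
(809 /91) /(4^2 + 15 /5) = 809 /1729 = 0.47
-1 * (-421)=421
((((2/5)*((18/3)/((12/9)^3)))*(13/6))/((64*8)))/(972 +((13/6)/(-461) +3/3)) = 0.00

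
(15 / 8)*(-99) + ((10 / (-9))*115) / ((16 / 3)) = -2515 / 12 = -209.58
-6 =-6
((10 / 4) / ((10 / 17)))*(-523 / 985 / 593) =-8891 / 2336420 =-0.00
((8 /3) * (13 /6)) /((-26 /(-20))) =4.44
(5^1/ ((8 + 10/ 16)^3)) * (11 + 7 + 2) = 51200/ 328509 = 0.16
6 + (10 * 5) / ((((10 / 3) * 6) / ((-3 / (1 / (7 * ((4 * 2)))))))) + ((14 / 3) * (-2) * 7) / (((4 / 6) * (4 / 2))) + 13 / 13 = -462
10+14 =24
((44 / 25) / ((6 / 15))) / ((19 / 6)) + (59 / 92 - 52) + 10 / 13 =-49.20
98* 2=196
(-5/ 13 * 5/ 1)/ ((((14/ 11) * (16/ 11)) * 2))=-3025/ 5824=-0.52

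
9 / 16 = 0.56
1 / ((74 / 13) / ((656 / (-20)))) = -1066 / 185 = -5.76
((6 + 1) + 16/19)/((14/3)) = 447/266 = 1.68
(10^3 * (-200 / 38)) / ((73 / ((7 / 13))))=-700000 / 18031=-38.82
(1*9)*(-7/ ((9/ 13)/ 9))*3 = -2457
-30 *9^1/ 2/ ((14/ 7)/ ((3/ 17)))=-405/ 34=-11.91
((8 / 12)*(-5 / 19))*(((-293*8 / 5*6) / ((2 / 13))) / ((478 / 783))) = 23859576 / 4541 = 5254.26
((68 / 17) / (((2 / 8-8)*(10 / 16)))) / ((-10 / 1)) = 64 / 775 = 0.08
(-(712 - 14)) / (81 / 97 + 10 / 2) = -33853 / 283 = -119.62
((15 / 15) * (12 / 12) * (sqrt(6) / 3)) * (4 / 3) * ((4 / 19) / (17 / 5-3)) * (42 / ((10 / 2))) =112 * sqrt(6) / 57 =4.81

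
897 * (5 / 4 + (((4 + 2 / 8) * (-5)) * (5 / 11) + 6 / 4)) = -68172 / 11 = -6197.45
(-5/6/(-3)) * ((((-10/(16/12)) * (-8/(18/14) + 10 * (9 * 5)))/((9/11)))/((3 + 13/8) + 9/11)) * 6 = -48327400/38799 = -1245.58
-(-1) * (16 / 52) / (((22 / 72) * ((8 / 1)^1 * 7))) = 18 / 1001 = 0.02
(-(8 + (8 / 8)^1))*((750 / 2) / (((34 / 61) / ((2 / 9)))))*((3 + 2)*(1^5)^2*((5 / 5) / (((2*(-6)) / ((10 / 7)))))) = 190625 / 238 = 800.95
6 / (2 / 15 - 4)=-45 / 29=-1.55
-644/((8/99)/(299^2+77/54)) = -712492633.42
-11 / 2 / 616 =-0.01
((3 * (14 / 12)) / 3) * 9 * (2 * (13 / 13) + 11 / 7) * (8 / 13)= 300 / 13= 23.08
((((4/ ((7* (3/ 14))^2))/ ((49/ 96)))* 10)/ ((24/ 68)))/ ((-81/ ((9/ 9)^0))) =-1.22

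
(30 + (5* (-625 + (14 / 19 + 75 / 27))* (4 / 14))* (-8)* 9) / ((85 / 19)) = 243026 / 17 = 14295.65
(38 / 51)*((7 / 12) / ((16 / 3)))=133 / 1632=0.08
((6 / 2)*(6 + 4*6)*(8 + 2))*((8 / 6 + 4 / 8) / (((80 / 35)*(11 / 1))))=65.62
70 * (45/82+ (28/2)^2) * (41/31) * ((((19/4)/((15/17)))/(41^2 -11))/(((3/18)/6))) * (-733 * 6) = -240398222589/25885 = -9287163.32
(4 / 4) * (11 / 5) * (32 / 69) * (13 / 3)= 4576 / 1035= 4.42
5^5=3125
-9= -9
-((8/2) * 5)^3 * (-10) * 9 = 720000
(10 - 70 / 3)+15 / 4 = -115 / 12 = -9.58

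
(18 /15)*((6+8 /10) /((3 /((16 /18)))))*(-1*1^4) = -544 /225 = -2.42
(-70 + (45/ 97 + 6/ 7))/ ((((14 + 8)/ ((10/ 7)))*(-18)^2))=-233165/ 16939692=-0.01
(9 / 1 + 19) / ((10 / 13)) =182 / 5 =36.40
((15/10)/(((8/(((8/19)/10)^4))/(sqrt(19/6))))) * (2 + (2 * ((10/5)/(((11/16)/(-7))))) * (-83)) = 297648 * sqrt(114)/895956875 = 0.00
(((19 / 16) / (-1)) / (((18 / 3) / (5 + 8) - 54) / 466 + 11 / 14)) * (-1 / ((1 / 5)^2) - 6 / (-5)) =47939983 / 1137880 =42.13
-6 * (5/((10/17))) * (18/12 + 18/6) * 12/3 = -918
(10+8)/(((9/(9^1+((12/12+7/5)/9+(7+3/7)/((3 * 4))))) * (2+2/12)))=4152/455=9.13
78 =78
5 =5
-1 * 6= -6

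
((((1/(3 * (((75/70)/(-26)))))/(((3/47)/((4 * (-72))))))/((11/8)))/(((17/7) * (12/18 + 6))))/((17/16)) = 122630144/79475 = 1543.00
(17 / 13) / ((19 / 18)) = 306 / 247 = 1.24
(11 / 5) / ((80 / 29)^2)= 9251 / 32000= 0.29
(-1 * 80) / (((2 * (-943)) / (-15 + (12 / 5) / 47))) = -28104 / 44321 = -0.63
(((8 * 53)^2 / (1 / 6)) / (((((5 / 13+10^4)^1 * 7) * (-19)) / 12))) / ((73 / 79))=-10.53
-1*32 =-32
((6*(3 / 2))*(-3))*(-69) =1863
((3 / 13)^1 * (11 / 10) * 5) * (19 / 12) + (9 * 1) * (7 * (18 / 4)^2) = 132887 / 104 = 1277.76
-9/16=-0.56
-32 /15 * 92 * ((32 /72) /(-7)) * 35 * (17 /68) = 109.04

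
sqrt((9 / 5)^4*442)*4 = 324*sqrt(442) / 25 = 272.47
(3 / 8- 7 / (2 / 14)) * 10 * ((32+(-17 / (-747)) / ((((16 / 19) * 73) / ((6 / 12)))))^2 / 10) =-1212945989117586221 / 24359976640512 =-49792.58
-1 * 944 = -944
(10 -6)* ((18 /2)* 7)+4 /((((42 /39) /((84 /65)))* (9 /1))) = 3788 /15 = 252.53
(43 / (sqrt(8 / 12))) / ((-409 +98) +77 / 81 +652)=3483 * sqrt(6) / 55396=0.15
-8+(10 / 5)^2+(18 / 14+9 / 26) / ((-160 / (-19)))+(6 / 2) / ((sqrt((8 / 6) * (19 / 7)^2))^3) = -110837 / 29120+3087 * sqrt(3) / 54872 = -3.71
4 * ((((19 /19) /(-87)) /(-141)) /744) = 1 /2281662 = 0.00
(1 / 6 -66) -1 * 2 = -407 / 6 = -67.83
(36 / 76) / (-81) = -1 / 171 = -0.01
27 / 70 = 0.39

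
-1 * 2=-2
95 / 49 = 1.94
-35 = -35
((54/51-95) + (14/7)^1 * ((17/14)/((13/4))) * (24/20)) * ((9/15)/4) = -2159097/154700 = -13.96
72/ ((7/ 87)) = 6264/ 7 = 894.86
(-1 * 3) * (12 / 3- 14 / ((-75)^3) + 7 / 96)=-54984823 / 4500000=-12.22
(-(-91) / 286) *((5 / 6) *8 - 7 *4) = -224 / 33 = -6.79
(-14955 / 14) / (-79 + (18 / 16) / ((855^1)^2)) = 4858879500 / 359339393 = 13.52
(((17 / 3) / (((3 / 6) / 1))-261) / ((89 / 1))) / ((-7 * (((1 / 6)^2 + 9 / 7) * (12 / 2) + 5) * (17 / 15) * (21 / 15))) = 16050 / 818533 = 0.02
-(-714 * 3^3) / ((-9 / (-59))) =126378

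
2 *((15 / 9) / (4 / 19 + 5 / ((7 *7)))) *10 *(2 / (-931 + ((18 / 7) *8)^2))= -9123800 / 21722859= -0.42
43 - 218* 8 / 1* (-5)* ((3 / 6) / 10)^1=479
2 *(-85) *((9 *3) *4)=-18360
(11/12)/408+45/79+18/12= 801365/386784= 2.07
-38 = -38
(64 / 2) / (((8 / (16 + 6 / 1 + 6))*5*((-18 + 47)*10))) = 56 / 725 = 0.08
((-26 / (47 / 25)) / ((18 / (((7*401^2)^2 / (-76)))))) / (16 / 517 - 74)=-4529493248455175 / 26157528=-173162129.41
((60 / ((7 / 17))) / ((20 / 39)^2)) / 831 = 0.67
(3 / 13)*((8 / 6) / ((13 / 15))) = 60 / 169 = 0.36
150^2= 22500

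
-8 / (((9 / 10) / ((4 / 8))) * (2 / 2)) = -40 / 9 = -4.44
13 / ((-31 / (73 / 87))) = -949 / 2697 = -0.35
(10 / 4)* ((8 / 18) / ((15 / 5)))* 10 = 3.70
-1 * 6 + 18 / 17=-4.94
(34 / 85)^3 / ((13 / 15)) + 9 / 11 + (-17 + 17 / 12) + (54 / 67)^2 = -2704127273 / 192578100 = -14.04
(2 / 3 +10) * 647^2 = 13395488 / 3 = 4465162.67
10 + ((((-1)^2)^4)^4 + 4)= 15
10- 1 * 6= 4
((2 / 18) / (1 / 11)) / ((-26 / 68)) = -374 / 117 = -3.20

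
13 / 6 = 2.17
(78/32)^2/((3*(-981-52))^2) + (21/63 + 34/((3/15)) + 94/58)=171.95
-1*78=-78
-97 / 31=-3.13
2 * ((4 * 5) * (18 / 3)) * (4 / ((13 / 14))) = 13440 / 13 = 1033.85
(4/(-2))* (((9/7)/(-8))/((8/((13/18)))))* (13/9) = 169/4032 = 0.04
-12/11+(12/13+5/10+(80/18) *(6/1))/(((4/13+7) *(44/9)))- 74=-621187/8360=-74.30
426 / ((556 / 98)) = 10437 / 139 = 75.09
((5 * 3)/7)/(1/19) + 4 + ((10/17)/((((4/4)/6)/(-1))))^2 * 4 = 191257/2023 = 94.54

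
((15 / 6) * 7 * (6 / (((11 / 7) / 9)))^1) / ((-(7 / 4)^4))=-34560 / 539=-64.12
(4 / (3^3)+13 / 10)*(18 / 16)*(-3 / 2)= -391 / 160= -2.44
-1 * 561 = -561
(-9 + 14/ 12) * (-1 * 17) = 133.17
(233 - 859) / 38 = -313 / 19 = -16.47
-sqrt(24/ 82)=-2 * sqrt(123)/ 41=-0.54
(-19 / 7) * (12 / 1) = -228 / 7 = -32.57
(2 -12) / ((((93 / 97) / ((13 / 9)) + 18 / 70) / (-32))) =3530800 / 10161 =347.49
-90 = -90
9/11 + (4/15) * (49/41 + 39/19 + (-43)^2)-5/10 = 42352361/85690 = 494.25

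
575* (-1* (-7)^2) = -28175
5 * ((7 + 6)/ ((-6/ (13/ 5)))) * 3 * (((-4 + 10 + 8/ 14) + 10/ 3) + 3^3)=-130975/ 42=-3118.45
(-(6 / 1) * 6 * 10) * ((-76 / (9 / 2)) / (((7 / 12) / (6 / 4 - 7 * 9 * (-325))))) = 1493965440 / 7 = 213423634.29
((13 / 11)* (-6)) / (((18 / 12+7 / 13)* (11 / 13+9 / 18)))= -52728 / 20405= -2.58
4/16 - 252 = -1007/4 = -251.75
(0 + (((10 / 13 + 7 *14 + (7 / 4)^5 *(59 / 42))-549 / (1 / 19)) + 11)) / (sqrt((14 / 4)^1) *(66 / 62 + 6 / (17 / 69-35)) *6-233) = 38980361176524075 *sqrt(14) / 76660393520260096 + 264772253635185913001 / 5979510694580287488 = 46.18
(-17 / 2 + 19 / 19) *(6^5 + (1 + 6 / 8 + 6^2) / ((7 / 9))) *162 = -266190705 / 28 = -9506810.89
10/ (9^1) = 10/ 9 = 1.11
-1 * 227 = -227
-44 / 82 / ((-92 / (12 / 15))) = 22 / 4715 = 0.00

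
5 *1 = 5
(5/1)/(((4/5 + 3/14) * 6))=175/213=0.82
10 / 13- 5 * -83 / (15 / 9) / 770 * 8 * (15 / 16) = 12791 / 4004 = 3.19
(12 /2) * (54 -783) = -4374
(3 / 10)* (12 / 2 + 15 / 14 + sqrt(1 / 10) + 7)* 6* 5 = 129.49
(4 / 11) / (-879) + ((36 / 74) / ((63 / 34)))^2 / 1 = 44441132 / 648606189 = 0.07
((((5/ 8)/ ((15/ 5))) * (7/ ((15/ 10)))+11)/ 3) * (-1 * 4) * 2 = -862/ 27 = -31.93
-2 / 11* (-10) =20 / 11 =1.82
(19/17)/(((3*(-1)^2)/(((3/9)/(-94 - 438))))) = -1/4284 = -0.00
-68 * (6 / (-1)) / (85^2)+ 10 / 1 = 4274 / 425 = 10.06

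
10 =10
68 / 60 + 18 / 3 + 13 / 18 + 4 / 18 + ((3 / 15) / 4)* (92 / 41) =30221 / 3690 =8.19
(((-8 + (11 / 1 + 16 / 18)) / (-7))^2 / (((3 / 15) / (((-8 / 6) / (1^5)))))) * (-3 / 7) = 500 / 567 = 0.88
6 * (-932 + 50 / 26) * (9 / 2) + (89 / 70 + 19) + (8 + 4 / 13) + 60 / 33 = -25081.68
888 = 888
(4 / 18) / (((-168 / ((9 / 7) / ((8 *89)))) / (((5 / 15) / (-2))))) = 1 / 2511936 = 0.00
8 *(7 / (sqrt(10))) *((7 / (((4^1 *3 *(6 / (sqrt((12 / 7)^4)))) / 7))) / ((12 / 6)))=28 *sqrt(10) / 5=17.71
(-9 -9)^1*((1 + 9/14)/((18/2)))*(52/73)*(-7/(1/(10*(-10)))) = -119600/73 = -1638.36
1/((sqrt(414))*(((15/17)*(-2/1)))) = -17*sqrt(46)/4140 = -0.03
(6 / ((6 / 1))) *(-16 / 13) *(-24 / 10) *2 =384 / 65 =5.91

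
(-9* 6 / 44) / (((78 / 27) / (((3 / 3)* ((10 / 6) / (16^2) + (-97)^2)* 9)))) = -5267839293 / 146432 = -35974.65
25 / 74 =0.34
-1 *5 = -5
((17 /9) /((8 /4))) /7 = 17 /126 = 0.13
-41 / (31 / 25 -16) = 25 / 9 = 2.78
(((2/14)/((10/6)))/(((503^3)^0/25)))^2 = 225/49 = 4.59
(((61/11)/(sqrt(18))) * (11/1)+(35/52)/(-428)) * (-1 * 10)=175/11128-305 * sqrt(2)/3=-143.76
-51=-51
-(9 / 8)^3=-729 / 512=-1.42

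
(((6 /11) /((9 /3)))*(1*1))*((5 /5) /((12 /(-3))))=-1 /22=-0.05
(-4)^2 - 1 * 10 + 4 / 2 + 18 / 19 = 170 / 19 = 8.95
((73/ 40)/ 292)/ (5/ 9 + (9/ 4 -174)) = -9/ 246520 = -0.00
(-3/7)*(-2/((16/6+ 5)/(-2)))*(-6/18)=0.07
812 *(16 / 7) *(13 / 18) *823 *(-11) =-109215392 / 9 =-12135043.56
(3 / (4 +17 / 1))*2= 0.29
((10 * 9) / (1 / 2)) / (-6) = -30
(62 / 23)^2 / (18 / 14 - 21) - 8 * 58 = -464.37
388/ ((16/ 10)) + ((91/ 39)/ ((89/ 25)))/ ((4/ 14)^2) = 267565/ 1068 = 250.53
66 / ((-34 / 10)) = -330 / 17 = -19.41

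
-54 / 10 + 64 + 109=838 / 5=167.60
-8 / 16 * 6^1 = -3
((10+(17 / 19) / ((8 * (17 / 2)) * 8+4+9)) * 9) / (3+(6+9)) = 105847 / 21166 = 5.00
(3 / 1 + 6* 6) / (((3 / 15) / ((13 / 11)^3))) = 428415 / 1331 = 321.87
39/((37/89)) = 3471/37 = 93.81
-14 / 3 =-4.67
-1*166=-166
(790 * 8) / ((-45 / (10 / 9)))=-12640 / 81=-156.05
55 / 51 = 1.08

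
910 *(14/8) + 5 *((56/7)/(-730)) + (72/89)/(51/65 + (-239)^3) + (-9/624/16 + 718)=11082525299098591259/4796707403860736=2310.44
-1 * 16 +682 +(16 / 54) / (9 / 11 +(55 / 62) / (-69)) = 227280106 / 341073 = 666.37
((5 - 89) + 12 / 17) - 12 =-1620 / 17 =-95.29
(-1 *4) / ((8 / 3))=-1.50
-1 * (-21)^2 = -441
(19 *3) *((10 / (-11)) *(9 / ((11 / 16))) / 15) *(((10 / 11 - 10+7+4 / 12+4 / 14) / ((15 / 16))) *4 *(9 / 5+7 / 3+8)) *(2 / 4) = 34398208 / 19965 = 1722.93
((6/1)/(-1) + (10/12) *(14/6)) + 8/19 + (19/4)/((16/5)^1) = -23531/10944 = -2.15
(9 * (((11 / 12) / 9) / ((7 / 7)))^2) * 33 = 1331 / 432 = 3.08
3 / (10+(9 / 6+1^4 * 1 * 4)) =6 / 31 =0.19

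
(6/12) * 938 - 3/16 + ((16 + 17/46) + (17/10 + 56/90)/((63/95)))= 101966813/208656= 488.68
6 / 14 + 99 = 696 / 7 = 99.43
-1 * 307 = -307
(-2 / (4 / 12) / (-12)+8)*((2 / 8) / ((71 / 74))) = 629 / 284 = 2.21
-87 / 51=-29 / 17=-1.71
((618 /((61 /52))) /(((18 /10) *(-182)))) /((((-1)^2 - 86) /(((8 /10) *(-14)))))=-3296 /15555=-0.21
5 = 5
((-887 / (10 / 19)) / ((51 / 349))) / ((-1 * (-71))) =-162.43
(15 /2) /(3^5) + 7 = 1139 /162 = 7.03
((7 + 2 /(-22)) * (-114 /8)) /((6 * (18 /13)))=-4693 /396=-11.85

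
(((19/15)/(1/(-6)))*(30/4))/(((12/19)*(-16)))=361/64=5.64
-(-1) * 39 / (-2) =-39 / 2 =-19.50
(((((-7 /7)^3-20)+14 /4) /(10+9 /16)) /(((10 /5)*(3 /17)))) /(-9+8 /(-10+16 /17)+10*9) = -0.06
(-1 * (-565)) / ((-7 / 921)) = -74337.86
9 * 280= 2520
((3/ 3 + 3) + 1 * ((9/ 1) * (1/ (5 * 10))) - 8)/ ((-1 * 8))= 191/ 400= 0.48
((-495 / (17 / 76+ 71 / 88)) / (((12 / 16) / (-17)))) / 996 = 1563320 / 143009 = 10.93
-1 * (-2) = 2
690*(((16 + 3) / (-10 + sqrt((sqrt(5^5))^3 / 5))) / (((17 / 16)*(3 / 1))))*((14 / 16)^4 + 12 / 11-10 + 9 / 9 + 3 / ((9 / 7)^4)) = -4188382192296875*5^(3 / 4) / 102241412431488-167535287691875*sqrt(5) / 51120706215744-6701411507675*5^(1 / 4) / 25560353107872-268056460307 / 12780176553936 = -144.72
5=5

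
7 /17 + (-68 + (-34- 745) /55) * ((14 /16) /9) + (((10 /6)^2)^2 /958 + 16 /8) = -5.57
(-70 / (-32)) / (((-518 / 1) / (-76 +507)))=-2155 / 1184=-1.82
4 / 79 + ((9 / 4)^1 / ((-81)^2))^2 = 34012303 / 671741424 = 0.05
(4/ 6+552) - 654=-304/ 3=-101.33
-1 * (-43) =43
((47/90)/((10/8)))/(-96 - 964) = -47/119250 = -0.00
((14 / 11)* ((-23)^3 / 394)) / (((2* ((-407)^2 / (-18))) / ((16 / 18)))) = 681352 / 358961383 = 0.00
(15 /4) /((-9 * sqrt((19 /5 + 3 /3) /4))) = -5 * sqrt(30) /72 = -0.38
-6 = -6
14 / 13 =1.08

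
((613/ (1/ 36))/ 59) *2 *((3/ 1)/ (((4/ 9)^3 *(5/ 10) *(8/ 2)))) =12065679/ 944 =12781.44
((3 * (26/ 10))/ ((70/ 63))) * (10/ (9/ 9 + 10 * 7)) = 351/ 355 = 0.99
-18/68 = -9/34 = -0.26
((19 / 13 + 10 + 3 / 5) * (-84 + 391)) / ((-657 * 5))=-240688 / 213525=-1.13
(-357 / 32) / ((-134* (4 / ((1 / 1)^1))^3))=357 / 274432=0.00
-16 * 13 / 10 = -104 / 5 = -20.80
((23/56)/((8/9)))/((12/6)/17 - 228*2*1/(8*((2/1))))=-3519/216160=-0.02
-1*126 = -126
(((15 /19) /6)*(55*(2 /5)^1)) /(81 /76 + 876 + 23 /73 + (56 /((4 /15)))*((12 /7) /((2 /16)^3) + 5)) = 0.00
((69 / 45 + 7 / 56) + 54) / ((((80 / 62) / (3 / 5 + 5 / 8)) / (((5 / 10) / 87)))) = 10145401 / 33408000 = 0.30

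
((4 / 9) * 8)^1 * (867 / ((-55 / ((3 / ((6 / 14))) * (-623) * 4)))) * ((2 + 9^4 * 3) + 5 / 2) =19248661090.91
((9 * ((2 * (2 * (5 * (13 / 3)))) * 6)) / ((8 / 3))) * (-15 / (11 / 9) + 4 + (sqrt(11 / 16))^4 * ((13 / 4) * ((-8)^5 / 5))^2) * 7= 144880461854037 / 55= 2634190215527.95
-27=-27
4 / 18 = 2 / 9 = 0.22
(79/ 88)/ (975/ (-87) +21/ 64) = -18328/ 222101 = -0.08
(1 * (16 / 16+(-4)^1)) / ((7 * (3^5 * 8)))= -0.00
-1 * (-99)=99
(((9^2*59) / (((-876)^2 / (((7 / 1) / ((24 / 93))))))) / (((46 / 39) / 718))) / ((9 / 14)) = 1254783621 / 7844288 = 159.96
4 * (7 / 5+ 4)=108 / 5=21.60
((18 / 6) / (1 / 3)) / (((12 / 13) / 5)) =48.75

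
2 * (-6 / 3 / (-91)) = 4 / 91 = 0.04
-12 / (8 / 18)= -27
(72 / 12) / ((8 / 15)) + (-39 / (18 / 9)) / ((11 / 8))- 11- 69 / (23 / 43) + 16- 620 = -32865 / 44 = -746.93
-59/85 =-0.69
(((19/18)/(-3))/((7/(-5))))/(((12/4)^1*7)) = 95/7938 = 0.01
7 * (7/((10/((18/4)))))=441/20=22.05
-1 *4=-4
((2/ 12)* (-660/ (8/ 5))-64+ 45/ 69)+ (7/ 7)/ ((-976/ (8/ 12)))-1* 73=-6906077/ 33672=-205.10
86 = 86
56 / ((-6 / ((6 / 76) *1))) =-14 / 19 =-0.74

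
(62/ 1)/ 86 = 31/ 43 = 0.72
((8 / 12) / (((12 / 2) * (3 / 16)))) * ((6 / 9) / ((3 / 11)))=352 / 243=1.45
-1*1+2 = 1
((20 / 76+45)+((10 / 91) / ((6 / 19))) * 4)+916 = 4993292 / 5187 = 962.66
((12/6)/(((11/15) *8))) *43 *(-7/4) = -4515/176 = -25.65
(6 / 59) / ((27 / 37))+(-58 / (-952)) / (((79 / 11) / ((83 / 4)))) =25190071 / 79870896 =0.32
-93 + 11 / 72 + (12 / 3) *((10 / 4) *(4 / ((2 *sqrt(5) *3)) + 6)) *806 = 3224 *sqrt(5) / 3 + 3475235 / 72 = 50670.18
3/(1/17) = 51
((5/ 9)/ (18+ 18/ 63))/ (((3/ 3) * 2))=35/ 2304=0.02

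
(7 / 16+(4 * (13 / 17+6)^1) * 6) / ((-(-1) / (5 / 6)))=221395 / 1632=135.66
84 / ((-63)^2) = 4 / 189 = 0.02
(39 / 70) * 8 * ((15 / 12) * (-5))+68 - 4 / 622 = 40.14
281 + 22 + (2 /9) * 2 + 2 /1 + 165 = 4234 /9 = 470.44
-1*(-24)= 24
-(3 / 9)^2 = -0.11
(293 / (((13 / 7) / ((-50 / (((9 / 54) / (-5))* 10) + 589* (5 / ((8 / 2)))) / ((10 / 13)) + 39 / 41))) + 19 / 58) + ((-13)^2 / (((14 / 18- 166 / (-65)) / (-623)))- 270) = 2781722500187 / 18538888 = 150047.97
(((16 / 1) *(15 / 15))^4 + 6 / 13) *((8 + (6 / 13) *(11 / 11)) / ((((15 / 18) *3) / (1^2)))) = 37486856 / 169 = 221815.72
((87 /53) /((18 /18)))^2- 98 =-267713 /2809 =-95.31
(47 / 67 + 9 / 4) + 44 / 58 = 28835 / 7772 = 3.71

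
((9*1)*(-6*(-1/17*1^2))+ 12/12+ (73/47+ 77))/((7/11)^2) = 163229/799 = 204.29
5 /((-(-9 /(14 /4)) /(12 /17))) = 70 /51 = 1.37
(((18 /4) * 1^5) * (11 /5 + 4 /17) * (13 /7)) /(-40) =-24219 /47600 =-0.51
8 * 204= 1632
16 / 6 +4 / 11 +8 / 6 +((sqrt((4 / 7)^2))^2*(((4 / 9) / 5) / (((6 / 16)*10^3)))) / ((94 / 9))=207270352 / 47499375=4.36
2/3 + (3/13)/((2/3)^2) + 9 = 1589/156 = 10.19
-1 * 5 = -5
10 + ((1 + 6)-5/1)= 12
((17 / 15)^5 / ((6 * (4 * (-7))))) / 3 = -1419857 / 382725000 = -0.00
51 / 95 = 0.54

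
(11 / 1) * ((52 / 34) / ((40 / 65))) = 1859 / 68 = 27.34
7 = 7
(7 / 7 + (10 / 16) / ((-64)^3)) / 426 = 699049 / 297795584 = 0.00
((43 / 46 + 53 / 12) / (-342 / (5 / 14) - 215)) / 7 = -1055 / 1618188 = -0.00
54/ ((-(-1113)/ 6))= 108/ 371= 0.29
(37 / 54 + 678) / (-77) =-8.81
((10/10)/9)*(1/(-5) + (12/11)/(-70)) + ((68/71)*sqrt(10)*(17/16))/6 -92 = -318863/3465 + 289*sqrt(10)/1704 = -91.49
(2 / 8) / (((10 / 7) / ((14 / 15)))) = 49 / 300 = 0.16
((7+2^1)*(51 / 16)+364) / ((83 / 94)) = 295301 / 664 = 444.73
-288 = -288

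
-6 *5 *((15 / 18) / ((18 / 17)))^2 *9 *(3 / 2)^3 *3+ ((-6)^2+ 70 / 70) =-106007 / 64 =-1656.36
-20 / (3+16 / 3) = -12 / 5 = -2.40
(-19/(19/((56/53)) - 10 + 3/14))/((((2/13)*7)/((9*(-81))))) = 26676/17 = 1569.18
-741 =-741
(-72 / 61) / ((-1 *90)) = 4 / 305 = 0.01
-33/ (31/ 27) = -891/ 31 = -28.74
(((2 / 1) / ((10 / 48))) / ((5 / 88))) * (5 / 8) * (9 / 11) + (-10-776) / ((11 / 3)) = -7038 / 55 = -127.96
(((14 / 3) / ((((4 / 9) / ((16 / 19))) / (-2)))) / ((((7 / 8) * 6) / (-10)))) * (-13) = -8320 / 19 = -437.89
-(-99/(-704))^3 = -729/262144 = -0.00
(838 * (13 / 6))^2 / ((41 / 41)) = 29669809 / 9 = 3296645.44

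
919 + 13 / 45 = 41368 / 45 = 919.29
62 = 62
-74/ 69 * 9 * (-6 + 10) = -888/ 23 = -38.61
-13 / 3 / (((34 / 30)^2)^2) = -2.63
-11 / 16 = -0.69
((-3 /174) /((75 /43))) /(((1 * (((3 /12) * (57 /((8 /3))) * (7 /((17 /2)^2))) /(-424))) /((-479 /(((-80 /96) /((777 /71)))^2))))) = -668747.36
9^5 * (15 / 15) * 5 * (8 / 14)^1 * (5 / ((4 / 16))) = 23619600 / 7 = 3374228.57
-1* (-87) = 87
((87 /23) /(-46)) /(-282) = 0.00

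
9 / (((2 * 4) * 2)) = 9 / 16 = 0.56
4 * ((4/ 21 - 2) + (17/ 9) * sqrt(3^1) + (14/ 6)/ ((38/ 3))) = -2594/ 399 + 68 * sqrt(3)/ 9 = 6.59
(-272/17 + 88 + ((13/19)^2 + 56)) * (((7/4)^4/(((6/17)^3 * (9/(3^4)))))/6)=60785370289/1478656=41108.53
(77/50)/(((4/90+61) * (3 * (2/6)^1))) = 693/27470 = 0.03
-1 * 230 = -230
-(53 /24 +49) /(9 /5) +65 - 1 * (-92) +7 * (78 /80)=73103 /540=135.38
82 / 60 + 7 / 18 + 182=8269 / 45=183.76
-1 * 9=-9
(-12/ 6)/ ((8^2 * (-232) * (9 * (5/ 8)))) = 1/ 41760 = 0.00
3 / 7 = 0.43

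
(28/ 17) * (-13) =-21.41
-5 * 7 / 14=-5 / 2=-2.50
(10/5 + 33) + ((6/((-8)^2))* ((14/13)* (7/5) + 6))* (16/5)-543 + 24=-481.75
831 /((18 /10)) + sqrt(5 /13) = sqrt(65) /13 + 1385 /3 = 462.29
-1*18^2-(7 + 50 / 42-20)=-6556 / 21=-312.19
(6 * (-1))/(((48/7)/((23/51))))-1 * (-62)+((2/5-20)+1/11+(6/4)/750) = 23617147/561000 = 42.10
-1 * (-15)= 15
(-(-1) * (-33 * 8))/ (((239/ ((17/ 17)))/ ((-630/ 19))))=166320/ 4541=36.63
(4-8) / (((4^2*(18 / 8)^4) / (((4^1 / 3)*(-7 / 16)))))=112 / 19683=0.01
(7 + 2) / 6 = 3 / 2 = 1.50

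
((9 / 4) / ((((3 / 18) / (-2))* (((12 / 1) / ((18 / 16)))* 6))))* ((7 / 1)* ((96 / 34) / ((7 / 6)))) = -243 / 34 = -7.15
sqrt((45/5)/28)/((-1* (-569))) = 3* sqrt(7)/7966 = 0.00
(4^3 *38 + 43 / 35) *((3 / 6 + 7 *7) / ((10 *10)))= 8431137 / 7000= 1204.45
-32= -32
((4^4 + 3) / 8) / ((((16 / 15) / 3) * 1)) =11655 / 128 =91.05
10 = 10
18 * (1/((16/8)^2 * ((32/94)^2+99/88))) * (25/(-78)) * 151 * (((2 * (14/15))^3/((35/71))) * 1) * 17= -2525143031936/64142325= -39367.81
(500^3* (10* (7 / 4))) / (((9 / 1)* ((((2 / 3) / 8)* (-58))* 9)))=-4375000000 / 783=-5587484.04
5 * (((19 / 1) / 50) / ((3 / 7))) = 4.43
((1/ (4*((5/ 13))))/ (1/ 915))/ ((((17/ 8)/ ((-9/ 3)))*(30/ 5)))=-2379/ 17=-139.94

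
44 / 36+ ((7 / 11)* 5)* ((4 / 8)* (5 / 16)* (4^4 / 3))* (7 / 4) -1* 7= 6778 / 99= 68.46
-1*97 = -97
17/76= 0.22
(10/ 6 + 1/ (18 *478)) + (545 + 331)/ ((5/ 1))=7608809/ 43020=176.87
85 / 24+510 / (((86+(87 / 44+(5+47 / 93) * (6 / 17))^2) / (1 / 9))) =5364130709605 / 1308107678616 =4.10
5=5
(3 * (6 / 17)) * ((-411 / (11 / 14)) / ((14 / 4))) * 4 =-118368 / 187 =-632.98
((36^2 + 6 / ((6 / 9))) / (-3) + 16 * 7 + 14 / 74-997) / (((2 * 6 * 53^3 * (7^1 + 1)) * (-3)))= 48833 / 1586433312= 0.00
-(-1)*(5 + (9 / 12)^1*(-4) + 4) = 6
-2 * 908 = -1816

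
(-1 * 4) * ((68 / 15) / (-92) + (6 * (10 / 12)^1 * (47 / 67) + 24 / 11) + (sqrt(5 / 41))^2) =-240270484 / 10424865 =-23.05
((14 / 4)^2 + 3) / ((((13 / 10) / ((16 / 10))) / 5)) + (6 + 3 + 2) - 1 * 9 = 95.85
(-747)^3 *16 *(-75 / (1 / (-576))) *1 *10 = -2881147781376000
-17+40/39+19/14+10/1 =-2521/546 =-4.62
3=3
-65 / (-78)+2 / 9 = 19 / 18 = 1.06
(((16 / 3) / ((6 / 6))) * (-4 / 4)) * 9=-48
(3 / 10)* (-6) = -9 / 5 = -1.80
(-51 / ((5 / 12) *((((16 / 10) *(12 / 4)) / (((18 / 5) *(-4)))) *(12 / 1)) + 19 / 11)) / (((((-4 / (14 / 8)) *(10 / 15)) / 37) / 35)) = 45769185 / 64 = 715143.52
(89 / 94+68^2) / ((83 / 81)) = 35214345 / 7802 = 4513.50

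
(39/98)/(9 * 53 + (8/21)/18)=1053/1262198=0.00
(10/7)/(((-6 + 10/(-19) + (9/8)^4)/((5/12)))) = -194560/1609629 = -0.12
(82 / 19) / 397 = 82 / 7543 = 0.01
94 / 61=1.54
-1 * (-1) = 1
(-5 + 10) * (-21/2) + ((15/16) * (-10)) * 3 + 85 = 35/8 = 4.38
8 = 8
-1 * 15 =-15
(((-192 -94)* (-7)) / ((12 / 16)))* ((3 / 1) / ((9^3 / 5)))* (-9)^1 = -40040 / 81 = -494.32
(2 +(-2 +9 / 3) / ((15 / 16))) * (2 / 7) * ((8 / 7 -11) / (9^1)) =-2116 / 2205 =-0.96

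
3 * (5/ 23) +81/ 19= 2148/ 437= 4.92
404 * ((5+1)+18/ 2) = 6060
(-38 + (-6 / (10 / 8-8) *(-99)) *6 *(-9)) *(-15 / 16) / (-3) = 11785 / 8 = 1473.12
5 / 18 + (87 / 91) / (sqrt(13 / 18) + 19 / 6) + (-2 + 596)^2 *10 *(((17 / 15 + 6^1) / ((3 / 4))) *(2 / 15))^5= 5424883224163884306967 / 468778324218750 - 522 *sqrt(26) / 30485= 11572384.86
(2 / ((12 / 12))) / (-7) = -2 / 7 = -0.29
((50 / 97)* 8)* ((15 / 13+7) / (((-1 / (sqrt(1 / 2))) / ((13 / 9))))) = -21200* sqrt(2) / 873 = -34.34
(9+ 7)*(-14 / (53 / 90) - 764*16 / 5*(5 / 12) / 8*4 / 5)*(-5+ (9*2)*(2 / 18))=1598144 / 265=6030.73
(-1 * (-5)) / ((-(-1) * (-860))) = -1 / 172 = -0.01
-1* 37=-37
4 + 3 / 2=11 / 2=5.50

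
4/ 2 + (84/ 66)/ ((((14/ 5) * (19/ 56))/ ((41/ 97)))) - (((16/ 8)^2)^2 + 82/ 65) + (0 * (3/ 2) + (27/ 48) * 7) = -226815921/ 21083920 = -10.76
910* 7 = 6370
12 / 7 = 1.71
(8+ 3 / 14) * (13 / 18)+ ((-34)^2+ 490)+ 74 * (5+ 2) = 546823 / 252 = 2169.93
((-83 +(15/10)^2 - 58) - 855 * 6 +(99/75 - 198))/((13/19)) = -10384317/1300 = -7987.94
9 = 9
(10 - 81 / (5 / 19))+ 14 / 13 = -19287 / 65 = -296.72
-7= -7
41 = 41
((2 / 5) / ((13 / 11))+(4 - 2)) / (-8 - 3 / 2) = -16 / 65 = -0.25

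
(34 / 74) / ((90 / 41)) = 0.21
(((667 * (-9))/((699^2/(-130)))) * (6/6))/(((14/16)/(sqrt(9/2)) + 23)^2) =3805830924480/1259298708586801 - 96493662720 * sqrt(2)/1259298708586801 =0.00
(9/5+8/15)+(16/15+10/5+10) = 77/5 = 15.40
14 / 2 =7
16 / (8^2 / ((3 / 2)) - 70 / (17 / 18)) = -204 / 401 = -0.51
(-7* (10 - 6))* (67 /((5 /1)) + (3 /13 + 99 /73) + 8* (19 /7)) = -4876124 /4745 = -1027.63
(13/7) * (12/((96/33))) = 429/56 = 7.66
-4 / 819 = -0.00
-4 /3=-1.33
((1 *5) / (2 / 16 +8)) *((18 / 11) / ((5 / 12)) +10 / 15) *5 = 6064 / 429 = 14.14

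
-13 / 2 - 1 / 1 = -15 / 2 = -7.50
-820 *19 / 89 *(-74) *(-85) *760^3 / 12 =-10754714460800000 / 267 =-40279829441198.50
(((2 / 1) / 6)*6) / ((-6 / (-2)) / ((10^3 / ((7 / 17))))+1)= 34000 / 17021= 2.00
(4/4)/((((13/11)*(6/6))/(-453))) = -4983/13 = -383.31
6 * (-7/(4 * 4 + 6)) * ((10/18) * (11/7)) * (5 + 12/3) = -15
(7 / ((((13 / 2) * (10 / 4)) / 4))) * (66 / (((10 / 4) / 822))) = 12152448 / 325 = 37392.15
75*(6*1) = 450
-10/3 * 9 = -30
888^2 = 788544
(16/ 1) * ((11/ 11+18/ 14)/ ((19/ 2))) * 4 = 2048/ 133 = 15.40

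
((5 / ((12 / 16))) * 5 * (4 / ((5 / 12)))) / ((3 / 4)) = 1280 / 3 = 426.67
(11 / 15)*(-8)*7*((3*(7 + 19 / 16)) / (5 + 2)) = -1441 / 10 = -144.10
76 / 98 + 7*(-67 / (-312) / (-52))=593531 / 794976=0.75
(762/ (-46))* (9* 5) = -17145/ 23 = -745.43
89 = 89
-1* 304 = -304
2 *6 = 12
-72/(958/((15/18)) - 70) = -180/2699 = -0.07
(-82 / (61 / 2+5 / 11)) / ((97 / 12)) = -7216 / 22019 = -0.33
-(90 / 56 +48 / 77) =-687 / 308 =-2.23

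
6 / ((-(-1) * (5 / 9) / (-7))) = -378 / 5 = -75.60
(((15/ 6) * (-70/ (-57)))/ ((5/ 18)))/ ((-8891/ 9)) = -1890/ 168929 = -0.01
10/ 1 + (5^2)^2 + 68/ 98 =31149/ 49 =635.69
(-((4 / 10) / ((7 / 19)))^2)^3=-3010936384 / 1838265625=-1.64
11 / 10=1.10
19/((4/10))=47.50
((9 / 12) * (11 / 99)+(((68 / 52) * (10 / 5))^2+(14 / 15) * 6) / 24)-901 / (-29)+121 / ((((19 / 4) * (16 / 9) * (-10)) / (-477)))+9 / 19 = 7996707161 / 11174280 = 715.64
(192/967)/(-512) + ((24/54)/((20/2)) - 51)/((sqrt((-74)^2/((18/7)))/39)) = -29809 * sqrt(14)/2590 - 3/7736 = -43.06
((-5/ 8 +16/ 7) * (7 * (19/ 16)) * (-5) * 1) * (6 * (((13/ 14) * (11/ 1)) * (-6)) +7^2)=19710885/ 896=21998.76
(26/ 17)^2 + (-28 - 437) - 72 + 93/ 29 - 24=-4655260/ 8381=-555.45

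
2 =2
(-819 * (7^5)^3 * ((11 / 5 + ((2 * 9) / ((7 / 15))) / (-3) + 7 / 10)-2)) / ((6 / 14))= 108482255258348544.30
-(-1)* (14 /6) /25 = 7 /75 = 0.09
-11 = -11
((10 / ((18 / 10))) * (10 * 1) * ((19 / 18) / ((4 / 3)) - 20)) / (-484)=57625 / 26136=2.20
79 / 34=2.32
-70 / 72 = -35 / 36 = -0.97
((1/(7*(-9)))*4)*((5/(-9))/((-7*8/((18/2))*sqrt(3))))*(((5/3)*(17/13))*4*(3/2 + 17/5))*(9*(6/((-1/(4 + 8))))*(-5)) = -3400*sqrt(3)/13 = -453.00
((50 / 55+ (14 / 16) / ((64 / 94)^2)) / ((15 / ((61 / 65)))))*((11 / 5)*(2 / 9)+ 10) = 906994787 / 494208000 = 1.84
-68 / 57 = -1.19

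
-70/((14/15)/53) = -3975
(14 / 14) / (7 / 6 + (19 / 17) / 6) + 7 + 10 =408 / 23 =17.74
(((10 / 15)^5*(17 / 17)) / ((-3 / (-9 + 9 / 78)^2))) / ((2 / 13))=-22.52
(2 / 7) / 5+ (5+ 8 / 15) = 587 / 105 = 5.59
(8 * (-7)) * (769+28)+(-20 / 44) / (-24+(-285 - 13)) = -158086539 / 3542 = -44632.00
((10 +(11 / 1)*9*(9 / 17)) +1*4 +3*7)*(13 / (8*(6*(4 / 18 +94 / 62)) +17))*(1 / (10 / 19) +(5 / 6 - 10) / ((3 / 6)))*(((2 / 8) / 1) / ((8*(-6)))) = 8683441 / 8967360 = 0.97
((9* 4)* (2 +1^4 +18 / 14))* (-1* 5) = -5400 / 7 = -771.43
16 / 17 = 0.94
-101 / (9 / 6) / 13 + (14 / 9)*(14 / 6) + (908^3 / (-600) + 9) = -1247681.40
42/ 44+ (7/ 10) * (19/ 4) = 4.28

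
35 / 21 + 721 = 2168 / 3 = 722.67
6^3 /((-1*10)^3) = -27 /125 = -0.22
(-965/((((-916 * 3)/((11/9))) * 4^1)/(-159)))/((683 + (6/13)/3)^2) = -95078555/2600888381136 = -0.00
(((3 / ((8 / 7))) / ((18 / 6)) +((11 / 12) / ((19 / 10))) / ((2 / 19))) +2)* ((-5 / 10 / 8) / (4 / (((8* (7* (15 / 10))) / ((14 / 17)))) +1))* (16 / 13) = -3043 / 5512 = -0.55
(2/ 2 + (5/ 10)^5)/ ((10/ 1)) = 33/ 320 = 0.10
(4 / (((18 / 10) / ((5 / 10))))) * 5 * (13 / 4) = 325 / 18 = 18.06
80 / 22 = 40 / 11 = 3.64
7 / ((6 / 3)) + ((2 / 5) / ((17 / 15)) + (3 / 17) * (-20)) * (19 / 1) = -1933 / 34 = -56.85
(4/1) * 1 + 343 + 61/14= 4919/14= 351.36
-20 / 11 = -1.82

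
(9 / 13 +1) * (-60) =-1320 / 13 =-101.54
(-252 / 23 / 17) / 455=-0.00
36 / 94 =18 / 47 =0.38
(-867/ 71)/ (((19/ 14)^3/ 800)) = -1903238400/ 486989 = -3908.18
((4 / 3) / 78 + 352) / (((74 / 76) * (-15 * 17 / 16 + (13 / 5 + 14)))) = 545.71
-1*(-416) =416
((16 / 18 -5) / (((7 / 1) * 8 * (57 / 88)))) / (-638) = 37 / 208278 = 0.00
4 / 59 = 0.07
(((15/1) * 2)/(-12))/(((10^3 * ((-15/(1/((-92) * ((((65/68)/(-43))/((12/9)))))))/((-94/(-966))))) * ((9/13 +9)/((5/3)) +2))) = 34357/25395174000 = 0.00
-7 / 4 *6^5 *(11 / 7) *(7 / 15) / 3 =-16632 / 5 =-3326.40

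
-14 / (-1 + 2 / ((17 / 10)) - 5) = 119 / 41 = 2.90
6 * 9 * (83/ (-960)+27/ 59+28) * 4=14462487/ 2360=6128.17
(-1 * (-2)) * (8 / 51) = 16 / 51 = 0.31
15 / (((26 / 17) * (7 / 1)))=255 / 182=1.40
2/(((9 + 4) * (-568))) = -1/3692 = -0.00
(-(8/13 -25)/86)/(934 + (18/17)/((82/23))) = 220949/728047190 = 0.00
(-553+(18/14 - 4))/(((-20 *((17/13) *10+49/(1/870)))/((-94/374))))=-237679/1451314480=-0.00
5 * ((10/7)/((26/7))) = 25/13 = 1.92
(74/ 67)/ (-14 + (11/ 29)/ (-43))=-92278/ 1170423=-0.08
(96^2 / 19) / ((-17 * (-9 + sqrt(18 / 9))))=9216 * sqrt(2) / 25517 + 82944 / 25517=3.76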